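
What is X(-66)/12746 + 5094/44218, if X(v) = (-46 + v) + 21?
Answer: 30452143/281801314 ≈ 0.10806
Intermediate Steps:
X(v) = -25 + v
X(-66)/12746 + 5094/44218 = (-25 - 66)/12746 + 5094/44218 = -91*1/12746 + 5094*(1/44218) = -91/12746 + 2547/22109 = 30452143/281801314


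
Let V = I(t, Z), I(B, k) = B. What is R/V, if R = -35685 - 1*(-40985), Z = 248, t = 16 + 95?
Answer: 5300/111 ≈ 47.748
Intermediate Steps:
t = 111
V = 111
R = 5300 (R = -35685 + 40985 = 5300)
R/V = 5300/111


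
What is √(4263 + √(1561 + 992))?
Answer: √(4263 + √2553) ≈ 65.677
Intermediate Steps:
√(4263 + √(1561 + 992)) = √(4263 + √2553)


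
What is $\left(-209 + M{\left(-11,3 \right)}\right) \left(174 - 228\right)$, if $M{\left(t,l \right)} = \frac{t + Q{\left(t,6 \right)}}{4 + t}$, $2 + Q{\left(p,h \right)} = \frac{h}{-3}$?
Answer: $\frac{78192}{7} \approx 11170.0$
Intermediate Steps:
$Q{\left(p,h \right)} = -2 - \frac{h}{3}$ ($Q{\left(p,h \right)} = -2 + \frac{h}{-3} = -2 + h \left(- \frac{1}{3}\right) = -2 - \frac{h}{3}$)
$M{\left(t,l \right)} = \frac{-4 + t}{4 + t}$ ($M{\left(t,l \right)} = \frac{t - 4}{4 + t} = \frac{-4 + t}{4 + t}$)
$\left(-209 + M{\left(-11,3 \right)}\right) \left(174 - 228\right) = \left(-209 + \frac{-4 - 11}{4 - 11}\right) \left(174 - 228\right) = \left(-209 + \frac{1}{-7} \left(-15\right)\right) \left(-54\right) = \left(-209 - - \frac{15}{7}\right) \left(-54\right) = \left(-209 + \frac{15}{7}\right) \left(-54\right) = \left(- \frac{1448}{7}\right) \left(-54\right) = \frac{78192}{7}$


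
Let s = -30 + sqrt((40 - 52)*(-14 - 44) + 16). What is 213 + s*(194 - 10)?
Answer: -5307 + 368*sqrt(178) ≈ -397.27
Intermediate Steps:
s = -30 + 2*sqrt(178) (s = -30 + sqrt(-12*(-58) + 16) = -30 + sqrt(696 + 16) = -30 + sqrt(712) = -30 + 2*sqrt(178) ≈ -3.3167)
213 + s*(194 - 10) = 213 + (-30 + 2*sqrt(178))*(194 - 10) = 213 + (-30 + 2*sqrt(178))*184 = 213 + (-5520 + 368*sqrt(178)) = -5307 + 368*sqrt(178)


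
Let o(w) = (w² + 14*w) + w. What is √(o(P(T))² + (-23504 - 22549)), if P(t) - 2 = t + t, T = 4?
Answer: √16447 ≈ 128.25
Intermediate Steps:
P(t) = 2 + 2*t (P(t) = 2 + (t + t) = 2 + 2*t)
o(w) = w² + 15*w
√(o(P(T))² + (-23504 - 22549)) = √(((2 + 2*4)*(15 + (2 + 2*4)))² + (-23504 - 22549)) = √(((2 + 8)*(15 + (2 + 8)))² - 46053) = √((10*(15 + 10))² - 46053) = √((10*25)² - 46053) = √(250² - 46053) = √(62500 - 46053) = √16447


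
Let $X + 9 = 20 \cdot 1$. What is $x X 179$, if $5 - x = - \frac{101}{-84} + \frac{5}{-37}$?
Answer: $\frac{24067087}{3108} \approx 7743.6$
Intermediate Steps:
$x = \frac{12223}{3108}$ ($x = 5 - \left(- \frac{101}{-84} + \frac{5}{-37}\right) = 5 - \left(\left(-101\right) \left(- \frac{1}{84}\right) + 5 \left(- \frac{1}{37}\right)\right) = 5 - \left(\frac{101}{84} - \frac{5}{37}\right) = 5 - \frac{3317}{3108} = \frac{12223}{3108} \approx 3.9328$)
$X = 11$ ($X = -9 + 20 \cdot 1 = -9 + 20 = 11$)
$x X 179 = \frac{12223}{3108} \cdot 11 \cdot 179 = \frac{134453}{3108} \cdot 179 = \frac{24067087}{3108}$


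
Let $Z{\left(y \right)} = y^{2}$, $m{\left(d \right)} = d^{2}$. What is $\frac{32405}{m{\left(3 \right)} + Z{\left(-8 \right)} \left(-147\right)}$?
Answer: $- \frac{32405}{9399} \approx -3.4477$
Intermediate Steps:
$\frac{32405}{m{\left(3 \right)} + Z{\left(-8 \right)} \left(-147\right)} = \frac{32405}{3^{2} + \left(-8\right)^{2} \left(-147\right)} = \frac{32405}{9 + 64 \left(-147\right)} = \frac{32405}{9 - 9408} = \frac{32405}{-9399} = 32405 \left(- \frac{1}{9399}\right) = - \frac{32405}{9399}$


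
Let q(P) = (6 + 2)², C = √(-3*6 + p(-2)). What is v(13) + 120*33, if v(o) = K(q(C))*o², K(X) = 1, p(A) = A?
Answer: 4129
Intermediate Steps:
C = 2*I*√5 (C = √(-3*6 - 2) = √(-18 - 2) = √(-20) = 2*I*√5 ≈ 4.4721*I)
q(P) = 64 (q(P) = 8² = 64)
v(o) = o² (v(o) = 1*o² = o²)
v(13) + 120*33 = 13² + 120*33 = 169 + 3960 = 4129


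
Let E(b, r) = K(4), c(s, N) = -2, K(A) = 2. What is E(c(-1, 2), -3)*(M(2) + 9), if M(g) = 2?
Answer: 22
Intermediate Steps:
E(b, r) = 2
E(c(-1, 2), -3)*(M(2) + 9) = 2*(2 + 9) = 2*11 = 22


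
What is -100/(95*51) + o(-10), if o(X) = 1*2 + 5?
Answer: 6763/969 ≈ 6.9794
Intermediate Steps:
o(X) = 7 (o(X) = 2 + 5 = 7)
-100/(95*51) + o(-10) = -100/(95*51) + 7 = -20/(19*51) + 7 = -100*1/4845 + 7 = -20/969 + 7 = 6763/969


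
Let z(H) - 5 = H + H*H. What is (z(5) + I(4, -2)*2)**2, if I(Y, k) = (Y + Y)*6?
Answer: 17161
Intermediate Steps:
I(Y, k) = 12*Y (I(Y, k) = (2*Y)*6 = 12*Y)
z(H) = 5 + H + H**2 (z(H) = 5 + (H + H*H) = 5 + (H + H**2) = 5 + H + H**2)
(z(5) + I(4, -2)*2)**2 = ((5 + 5 + 5**2) + (12*4)*2)**2 = ((5 + 5 + 25) + 48*2)**2 = (35 + 96)**2 = 131**2 = 17161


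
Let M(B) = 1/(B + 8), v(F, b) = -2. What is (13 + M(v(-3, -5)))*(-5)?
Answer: -395/6 ≈ -65.833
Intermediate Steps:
M(B) = 1/(8 + B)
(13 + M(v(-3, -5)))*(-5) = (13 + 1/(8 - 2))*(-5) = (13 + 1/6)*(-5) = (79/6)*(-5) = -395/6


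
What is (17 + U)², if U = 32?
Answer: 2401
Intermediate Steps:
(17 + U)² = (17 + 32)² = 49² = 2401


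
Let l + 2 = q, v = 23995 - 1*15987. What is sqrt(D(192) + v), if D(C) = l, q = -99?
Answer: sqrt(7907) ≈ 88.921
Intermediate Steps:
v = 8008 (v = 23995 - 15987 = 8008)
l = -101 (l = -2 - 99 = -101)
D(C) = -101
sqrt(D(192) + v) = sqrt(-101 + 8008) = sqrt(7907)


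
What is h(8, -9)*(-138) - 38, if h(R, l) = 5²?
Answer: -3488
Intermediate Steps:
h(R, l) = 25
h(8, -9)*(-138) - 38 = 25*(-138) - 38 = -3450 - 38 = -3488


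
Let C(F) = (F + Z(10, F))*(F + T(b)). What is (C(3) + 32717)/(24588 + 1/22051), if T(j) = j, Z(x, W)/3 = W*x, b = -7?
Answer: 713239595/542189989 ≈ 1.3155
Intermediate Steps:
Z(x, W) = 3*W*x (Z(x, W) = 3*(W*x) = 3*W*x)
C(F) = 31*F*(-7 + F) (C(F) = (F + 3*F*10)*(F - 7) = (F + 30*F)*(-7 + F) = (31*F)*(-7 + F) = 31*F*(-7 + F))
(C(3) + 32717)/(24588 + 1/22051) = (31*3*(-7 + 3) + 32717)/(24588 + 1/22051) = (31*3*(-4) + 32717)/(24588 + 1/22051) = (-372 + 32717)/(542189989/22051) = 32345*(22051/542189989) = 713239595/542189989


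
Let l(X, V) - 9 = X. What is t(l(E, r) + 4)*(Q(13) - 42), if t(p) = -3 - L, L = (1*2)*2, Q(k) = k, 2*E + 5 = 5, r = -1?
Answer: 203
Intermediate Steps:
E = 0 (E = -5/2 + (1/2)*5 = -5/2 + 5/2 = 0)
l(X, V) = 9 + X
L = 4 (L = 2*2 = 4)
t(p) = -7 (t(p) = -3 - 1*4 = -3 - 4 = -7)
t(l(E, r) + 4)*(Q(13) - 42) = -7*(13 - 42) = -7*(-29) = 203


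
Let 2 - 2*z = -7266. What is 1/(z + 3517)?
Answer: 1/7151 ≈ 0.00013984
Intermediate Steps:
z = 3634 (z = 1 - ½*(-7266) = 1 + 3633 = 3634)
1/(z + 3517) = 1/(3634 + 3517) = 1/7151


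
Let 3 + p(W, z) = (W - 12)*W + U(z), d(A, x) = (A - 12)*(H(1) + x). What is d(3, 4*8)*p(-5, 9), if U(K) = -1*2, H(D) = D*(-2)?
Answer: -21600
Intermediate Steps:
H(D) = -2*D
U(K) = -2
d(A, x) = (-12 + A)*(-2 + x) (d(A, x) = (A - 12)*(-2*1 + x) = (-12 + A)*(-2 + x))
p(W, z) = -5 + W*(-12 + W) (p(W, z) = -3 + ((W - 12)*W - 2) = -3 + ((-12 + W)*W - 2) = -3 + (W*(-12 + W) - 2) = -3 + (-2 + W*(-12 + W)) = -5 + W*(-12 + W))
d(3, 4*8)*p(-5, 9) = (24 - 48*8 - 2*3 + 3*(4*8))*(-5 + (-5)² - 12*(-5)) = (24 - 12*32 - 6 + 3*32)*(-5 + 25 + 60) = (24 - 384 - 6 + 96)*80 = -270*80 = -21600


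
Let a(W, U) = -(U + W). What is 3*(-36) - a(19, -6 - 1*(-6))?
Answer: -89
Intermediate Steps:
a(W, U) = -U - W
3*(-36) - a(19, -6 - 1*(-6)) = 3*(-36) - (-(-6 - 1*(-6)) - 1*19) = -108 - (-(-6 + 6) - 19) = -108 - (-1*0 - 19) = -108 - (0 - 19) = -108 - 1*(-19) = -108 + 19 = -89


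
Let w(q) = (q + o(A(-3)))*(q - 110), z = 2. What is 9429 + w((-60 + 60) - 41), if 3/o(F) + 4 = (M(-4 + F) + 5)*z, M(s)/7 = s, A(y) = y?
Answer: 1437493/92 ≈ 15625.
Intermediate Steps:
M(s) = 7*s
o(F) = 3/(-50 + 14*F) (o(F) = 3/(-4 + (7*(-4 + F) + 5)*2) = 3/(-4 + ((-28 + 7*F) + 5)*2) = 3/(-4 + (-23 + 7*F)*2) = 3/(-4 + (-46 + 14*F)) = 3/(-50 + 14*F))
w(q) = (-110 + q)*(-3/92 + q) (w(q) = (q + 3/(2*(-25 + 7*(-3))))*(q - 110) = (q + 3/(2*(-25 - 21)))*(-110 + q) = (q + (3/2)/(-46))*(-110 + q) = (q + (3/2)*(-1/46))*(-110 + q) = (q - 3/92)*(-110 + q) = (-3/92 + q)*(-110 + q) = (-110 + q)*(-3/92 + q))
9429 + w((-60 + 60) - 41) = 9429 + (165/46 + ((-60 + 60) - 41)² - 10123*((-60 + 60) - 41)/92) = 9429 + (165/46 + (0 - 41)² - 10123*(0 - 41)/92) = 9429 + (165/46 + (-41)² - 10123/92*(-41)) = 9429 + (165/46 + 1681 + 415043/92) = 9429 + 570025/92 = 1437493/92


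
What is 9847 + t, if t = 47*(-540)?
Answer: -15533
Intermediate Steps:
t = -25380
9847 + t = 9847 - 25380 = -15533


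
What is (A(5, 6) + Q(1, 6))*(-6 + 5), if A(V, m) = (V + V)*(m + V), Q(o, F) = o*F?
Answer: -116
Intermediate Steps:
Q(o, F) = F*o
A(V, m) = 2*V*(V + m) (A(V, m) = (2*V)*(V + m) = 2*V*(V + m))
(A(5, 6) + Q(1, 6))*(-6 + 5) = (2*5*(5 + 6) + 6*1)*(-6 + 5) = (2*5*11 + 6)*(-1) = (110 + 6)*(-1) = 116*(-1) = -116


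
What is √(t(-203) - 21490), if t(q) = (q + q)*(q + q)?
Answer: √143346 ≈ 378.61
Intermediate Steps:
t(q) = 4*q² (t(q) = (2*q)*(2*q) = 4*q²)
√(t(-203) - 21490) = √(4*(-203)² - 21490) = √(4*41209 - 21490) = √(164836 - 21490) = √143346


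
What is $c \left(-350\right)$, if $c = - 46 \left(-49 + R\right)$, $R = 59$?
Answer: $161000$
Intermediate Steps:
$c = -460$ ($c = - 46 \left(-49 + 59\right) = \left(-46\right) 10 = -460$)
$c \left(-350\right) = \left(-460\right) \left(-350\right) = 161000$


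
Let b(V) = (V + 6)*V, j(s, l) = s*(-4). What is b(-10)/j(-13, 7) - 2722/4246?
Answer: 3537/27599 ≈ 0.12816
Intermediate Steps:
j(s, l) = -4*s
b(V) = V*(6 + V) (b(V) = (6 + V)*V = V*(6 + V))
b(-10)/j(-13, 7) - 2722/4246 = (-10*(6 - 10))/((-4*(-13))) - 2722/4246 = -10*(-4)/52 - 2722*1/4246 = 40*(1/52) - 1361/2123 = 10/13 - 1361/2123 = 3537/27599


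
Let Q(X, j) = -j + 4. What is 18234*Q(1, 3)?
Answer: 18234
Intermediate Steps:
Q(X, j) = 4 - j
18234*Q(1, 3) = 18234*(4 - 1*3) = 18234*(4 - 3) = 18234*1 = 18234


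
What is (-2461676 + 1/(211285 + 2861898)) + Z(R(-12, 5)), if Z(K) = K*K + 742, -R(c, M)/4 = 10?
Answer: -7557983440121/3073183 ≈ -2.4593e+6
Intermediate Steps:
R(c, M) = -40 (R(c, M) = -4*10 = -40)
Z(K) = 742 + K² (Z(K) = K² + 742 = 742 + K²)
(-2461676 + 1/(211285 + 2861898)) + Z(R(-12, 5)) = (-2461676 + 1/(211285 + 2861898)) + (742 + (-40)²) = (-2461676 + 1/3073183) + (742 + 1600) = (-2461676 + 1/3073183) + 2342 = -7565180834707/3073183 + 2342 = -7557983440121/3073183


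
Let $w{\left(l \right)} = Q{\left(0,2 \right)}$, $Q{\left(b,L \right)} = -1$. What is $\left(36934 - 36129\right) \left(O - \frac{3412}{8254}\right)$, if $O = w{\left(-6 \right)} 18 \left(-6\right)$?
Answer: $\frac{357428050}{4127} \approx 86607.0$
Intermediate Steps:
$w{\left(l \right)} = -1$
$O = 108$ ($O = \left(-1\right) 18 \left(-6\right) = \left(-18\right) \left(-6\right) = 108$)
$\left(36934 - 36129\right) \left(O - \frac{3412}{8254}\right) = \left(36934 - 36129\right) \left(108 - \frac{3412}{8254}\right) = 805 \left(108 - \frac{1706}{4127}\right) = 805 \cdot \frac{444010}{4127} = \frac{357428050}{4127}$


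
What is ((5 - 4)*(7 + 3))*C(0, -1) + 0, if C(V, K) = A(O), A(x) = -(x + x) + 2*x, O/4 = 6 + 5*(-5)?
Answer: 0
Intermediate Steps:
O = -76 (O = 4*(6 + 5*(-5)) = 4*(6 - 25) = 4*(-19) = -76)
A(x) = 0 (A(x) = -2*x + 2*x = 0)
C(V, K) = 0
((5 - 4)*(7 + 3))*C(0, -1) + 0 = ((5 - 4)*(7 + 3))*0 + 0 = (1*10)*0 + 0 = 10*0 + 0 = 0 + 0 = 0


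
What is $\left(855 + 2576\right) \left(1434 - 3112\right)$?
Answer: $-5757218$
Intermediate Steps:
$\left(855 + 2576\right) \left(1434 - 3112\right) = 3431 \left(-1678\right) = -5757218$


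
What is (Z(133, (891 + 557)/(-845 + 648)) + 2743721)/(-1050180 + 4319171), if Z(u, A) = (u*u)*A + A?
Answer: 514897917/643991227 ≈ 0.79954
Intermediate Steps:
Z(u, A) = A + A*u² (Z(u, A) = u²*A + A = A*u² + A = A + A*u²)
(Z(133, (891 + 557)/(-845 + 648)) + 2743721)/(-1050180 + 4319171) = (((891 + 557)/(-845 + 648))*(1 + 133²) + 2743721)/(-1050180 + 4319171) = ((1448/(-197))*(1 + 17689) + 2743721)/3268991 = ((1448*(-1/197))*17690 + 2743721)*(1/3268991) = (-1448/197*17690 + 2743721)*(1/3268991) = (-25615120/197 + 2743721)*(1/3268991) = (514897917/197)*(1/3268991) = 514897917/643991227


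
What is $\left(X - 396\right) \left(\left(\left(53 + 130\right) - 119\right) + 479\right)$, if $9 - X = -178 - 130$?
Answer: $-42897$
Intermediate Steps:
$X = 317$ ($X = 9 - \left(-178 - 130\right) = 9 - -308 = 9 + 308 = 317$)
$\left(X - 396\right) \left(\left(\left(53 + 130\right) - 119\right) + 479\right) = \left(317 - 396\right) \left(\left(\left(53 + 130\right) - 119\right) + 479\right) = - 79 \left(\left(183 - 119\right) + 479\right) = - 79 \left(64 + 479\right) = \left(-79\right) 543 = -42897$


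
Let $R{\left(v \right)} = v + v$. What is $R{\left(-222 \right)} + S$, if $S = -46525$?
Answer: $-46969$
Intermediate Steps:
$R{\left(v \right)} = 2 v$
$R{\left(-222 \right)} + S = 2 \left(-222\right) - 46525 = -444 - 46525 = -46969$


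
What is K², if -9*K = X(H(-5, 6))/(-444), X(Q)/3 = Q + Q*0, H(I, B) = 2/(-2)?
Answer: 1/1774224 ≈ 5.6363e-7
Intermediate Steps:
H(I, B) = -1 (H(I, B) = 2*(-½) = -1)
X(Q) = 3*Q (X(Q) = 3*(Q + Q*0) = 3*(Q + 0) = 3*Q)
K = -1/1332 (K = -3*(-1)/(9*(-444)) = -(-1)*(-1)/(3*444) = -⅑*1/148 = -1/1332 ≈ -0.00075075)
K² = (-1/1332)² = 1/1774224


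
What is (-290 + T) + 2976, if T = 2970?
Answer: 5656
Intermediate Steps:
(-290 + T) + 2976 = (-290 + 2970) + 2976 = 2680 + 2976 = 5656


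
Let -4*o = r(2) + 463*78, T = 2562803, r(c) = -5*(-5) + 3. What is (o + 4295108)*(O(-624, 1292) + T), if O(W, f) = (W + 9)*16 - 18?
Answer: 21884214717025/2 ≈ 1.0942e+13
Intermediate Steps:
r(c) = 28 (r(c) = 25 + 3 = 28)
O(W, f) = 126 + 16*W (O(W, f) = (9 + W)*16 - 18 = (144 + 16*W) - 18 = 126 + 16*W)
o = -18071/2 (o = -(28 + 463*78)/4 = -(28 + 36114)/4 = -¼*36142 = -18071/2 ≈ -9035.5)
(o + 4295108)*(O(-624, 1292) + T) = (-18071/2 + 4295108)*((126 + 16*(-624)) + 2562803) = 8572145*((126 - 9984) + 2562803)/2 = 8572145*(-9858 + 2562803)/2 = (8572145/2)*2552945 = 21884214717025/2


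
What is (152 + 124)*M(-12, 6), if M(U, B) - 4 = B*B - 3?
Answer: 10212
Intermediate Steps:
M(U, B) = 1 + B**2 (M(U, B) = 4 + (B*B - 3) = 4 + (B**2 - 3) = 4 + (-3 + B**2) = 1 + B**2)
(152 + 124)*M(-12, 6) = (152 + 124)*(1 + 6**2) = 276*(1 + 36) = 276*37 = 10212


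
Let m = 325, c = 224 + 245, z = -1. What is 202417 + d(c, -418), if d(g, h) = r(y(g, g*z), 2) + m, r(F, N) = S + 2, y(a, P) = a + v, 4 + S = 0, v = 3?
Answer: 202740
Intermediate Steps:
S = -4 (S = -4 + 0 = -4)
y(a, P) = 3 + a (y(a, P) = a + 3 = 3 + a)
r(F, N) = -2 (r(F, N) = -4 + 2 = -2)
c = 469
d(g, h) = 323 (d(g, h) = -2 + 325 = 323)
202417 + d(c, -418) = 202417 + 323 = 202740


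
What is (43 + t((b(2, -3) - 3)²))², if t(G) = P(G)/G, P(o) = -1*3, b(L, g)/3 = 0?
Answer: 16384/9 ≈ 1820.4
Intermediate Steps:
b(L, g) = 0 (b(L, g) = 3*0 = 0)
P(o) = -3
t(G) = -3/G
(43 + t((b(2, -3) - 3)²))² = (43 - 3/(0 - 3)²)² = (43 - 3/((-3)²))² = (43 - 3/9)² = (43 - 3*⅑)² = (43 - ⅓)² = (128/3)² = 16384/9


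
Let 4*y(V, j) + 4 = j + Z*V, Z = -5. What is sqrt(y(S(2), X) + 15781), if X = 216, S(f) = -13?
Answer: sqrt(63401)/2 ≈ 125.90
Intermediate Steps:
y(V, j) = -1 - 5*V/4 + j/4 (y(V, j) = -1 + (j - 5*V)/4 = -1 + (-5*V/4 + j/4) = -1 - 5*V/4 + j/4)
sqrt(y(S(2), X) + 15781) = sqrt((-1 - 5/4*(-13) + (1/4)*216) + 15781) = sqrt((-1 + 65/4 + 54) + 15781) = sqrt(277/4 + 15781) = sqrt(63401/4) = sqrt(63401)/2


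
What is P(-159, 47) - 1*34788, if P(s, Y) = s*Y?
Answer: -42261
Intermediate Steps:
P(s, Y) = Y*s
P(-159, 47) - 1*34788 = 47*(-159) - 1*34788 = -7473 - 34788 = -42261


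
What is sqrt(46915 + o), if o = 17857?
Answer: 2*sqrt(16193) ≈ 254.50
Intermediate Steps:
sqrt(46915 + o) = sqrt(46915 + 17857) = sqrt(64772) = 2*sqrt(16193)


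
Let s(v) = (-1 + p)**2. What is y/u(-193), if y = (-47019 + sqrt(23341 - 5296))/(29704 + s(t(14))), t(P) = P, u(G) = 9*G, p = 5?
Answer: 15673/17207880 - sqrt(2005)/17207880 ≈ 0.00090820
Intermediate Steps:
s(v) = 16 (s(v) = (-1 + 5)**2 = 4**2 = 16)
y = -47019/29720 + 3*sqrt(2005)/29720 (y = (-47019 + sqrt(23341 - 5296))/(29704 + 16) = (-47019 + sqrt(18045))/29720 = (-47019 + 3*sqrt(2005))*(1/29720) = -47019/29720 + 3*sqrt(2005)/29720 ≈ -1.5775)
y/u(-193) = (-47019/29720 + 3*sqrt(2005)/29720)/((9*(-193))) = (-47019/29720 + 3*sqrt(2005)/29720)/(-1737) = (-47019/29720 + 3*sqrt(2005)/29720)*(-1/1737) = 15673/17207880 - sqrt(2005)/17207880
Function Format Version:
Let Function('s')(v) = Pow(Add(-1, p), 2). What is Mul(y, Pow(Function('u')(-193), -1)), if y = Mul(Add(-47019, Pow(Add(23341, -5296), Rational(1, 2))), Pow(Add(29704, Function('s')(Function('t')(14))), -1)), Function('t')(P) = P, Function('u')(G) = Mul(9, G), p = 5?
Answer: Add(Rational(15673, 17207880), Mul(Rational(-1, 17207880), Pow(2005, Rational(1, 2)))) ≈ 0.00090820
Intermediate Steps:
Function('s')(v) = 16 (Function('s')(v) = Pow(Add(-1, 5), 2) = Pow(4, 2) = 16)
y = Add(Rational(-47019, 29720), Mul(Rational(3, 29720), Pow(2005, Rational(1, 2)))) (y = Mul(Add(-47019, Pow(Add(23341, -5296), Rational(1, 2))), Pow(Add(29704, 16), -1)) = Mul(Add(-47019, Pow(18045, Rational(1, 2))), Pow(29720, -1)) = Mul(Add(-47019, Mul(3, Pow(2005, Rational(1, 2)))), Rational(1, 29720)) = Add(Rational(-47019, 29720), Mul(Rational(3, 29720), Pow(2005, Rational(1, 2)))) ≈ -1.5775)
Mul(y, Pow(Function('u')(-193), -1)) = Mul(Add(Rational(-47019, 29720), Mul(Rational(3, 29720), Pow(2005, Rational(1, 2)))), Pow(Mul(9, -193), -1)) = Mul(Add(Rational(-47019, 29720), Mul(Rational(3, 29720), Pow(2005, Rational(1, 2)))), Pow(-1737, -1)) = Mul(Add(Rational(-47019, 29720), Mul(Rational(3, 29720), Pow(2005, Rational(1, 2)))), Rational(-1, 1737)) = Add(Rational(15673, 17207880), Mul(Rational(-1, 17207880), Pow(2005, Rational(1, 2))))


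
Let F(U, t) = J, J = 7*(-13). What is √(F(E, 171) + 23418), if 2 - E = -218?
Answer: √23327 ≈ 152.73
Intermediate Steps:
E = 220 (E = 2 - 1*(-218) = 2 + 218 = 220)
J = -91
F(U, t) = -91
√(F(E, 171) + 23418) = √(-91 + 23418) = √23327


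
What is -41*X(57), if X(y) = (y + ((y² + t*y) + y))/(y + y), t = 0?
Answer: -2419/2 ≈ -1209.5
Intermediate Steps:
X(y) = (y² + 2*y)/(2*y) (X(y) = (y + ((y² + 0*y) + y))/(y + y) = (y + ((y² + 0) + y))/((2*y)) = (y + (y² + y))*(1/(2*y)) = (y + (y + y²))*(1/(2*y)) = (y² + 2*y)*(1/(2*y)) = (y² + 2*y)/(2*y))
-41*X(57) = -41*(1 + (½)*57) = -41*(1 + 57/2) = -41*59/2 = -2419/2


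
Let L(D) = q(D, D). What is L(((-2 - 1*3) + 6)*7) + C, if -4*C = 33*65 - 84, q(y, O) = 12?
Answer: -2013/4 ≈ -503.25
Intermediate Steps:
L(D) = 12
C = -2061/4 (C = -(33*65 - 84)/4 = -(2145 - 84)/4 = -¼*2061 = -2061/4 ≈ -515.25)
L(((-2 - 1*3) + 6)*7) + C = 12 - 2061/4 = -2013/4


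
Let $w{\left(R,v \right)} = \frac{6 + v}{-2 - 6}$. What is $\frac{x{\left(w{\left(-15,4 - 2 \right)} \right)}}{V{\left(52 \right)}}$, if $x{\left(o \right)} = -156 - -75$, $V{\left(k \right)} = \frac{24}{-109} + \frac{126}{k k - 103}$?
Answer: $\frac{2551581}{5410} \approx 471.64$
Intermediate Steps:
$w{\left(R,v \right)} = - \frac{3}{4} - \frac{v}{8}$ ($w{\left(R,v \right)} = \frac{6 + v}{-8} = \left(6 + v\right) \left(- \frac{1}{8}\right) = - \frac{3}{4} - \frac{v}{8}$)
$V{\left(k \right)} = - \frac{24}{109} + \frac{126}{-103 + k^{2}}$ ($V{\left(k \right)} = 24 \left(- \frac{1}{109}\right) + \frac{126}{k^{2} - 103} = - \frac{24}{109} + \frac{126}{-103 + k^{2}}$)
$x{\left(o \right)} = -81$ ($x{\left(o \right)} = -156 + 75 = -81$)
$\frac{x{\left(w{\left(-15,4 - 2 \right)} \right)}}{V{\left(52 \right)}} = - \frac{81}{\frac{6}{109} \frac{1}{-103 + 52^{2}} \left(2701 - 4 \cdot 52^{2}\right)} = - \frac{81}{\frac{6}{109} \frac{1}{-103 + 2704} \left(2701 - 10816\right)} = - \frac{81}{\frac{6}{109} \cdot \frac{1}{2601} \left(2701 - 10816\right)} = - \frac{81}{\frac{6}{109} \cdot \frac{1}{2601} \left(-8115\right)} = - \frac{81}{- \frac{5410}{31501}} = \left(-81\right) \left(- \frac{31501}{5410}\right) = \frac{2551581}{5410}$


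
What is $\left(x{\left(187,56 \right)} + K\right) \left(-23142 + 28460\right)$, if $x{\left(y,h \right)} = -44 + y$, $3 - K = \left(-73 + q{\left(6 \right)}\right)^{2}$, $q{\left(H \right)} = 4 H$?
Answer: $-11992090$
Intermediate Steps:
$K = -2398$ ($K = 3 - \left(-73 + 4 \cdot 6\right)^{2} = 3 - \left(-73 + 24\right)^{2} = 3 - \left(-49\right)^{2} = 3 - 2401 = -2398$)
$\left(x{\left(187,56 \right)} + K\right) \left(-23142 + 28460\right) = \left(\left(-44 + 187\right) - 2398\right) \left(-23142 + 28460\right) = \left(143 - 2398\right) 5318 = \left(-2255\right) 5318 = -11992090$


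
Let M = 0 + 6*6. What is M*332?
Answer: 11952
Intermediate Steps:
M = 36 (M = 0 + 36 = 36)
M*332 = 36*332 = 11952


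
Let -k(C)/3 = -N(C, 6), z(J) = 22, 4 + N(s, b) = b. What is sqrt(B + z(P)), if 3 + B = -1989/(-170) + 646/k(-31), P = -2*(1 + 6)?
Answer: sqrt(124530)/30 ≈ 11.763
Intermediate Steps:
N(s, b) = -4 + b
P = -14 (P = -2*7 = -14)
k(C) = 6 (k(C) = -(-3)*(-4 + 6) = -(-3)*2 = -3*(-2) = 6)
B = 3491/30 (B = -3 + (-1989/(-170) + 646/6) = -3 + (-1989*(-1/170) + 646*(1/6)) = -3 + (117/10 + 323/3) = -3 + 3581/30 = 3491/30 ≈ 116.37)
sqrt(B + z(P)) = sqrt(3491/30 + 22) = sqrt(4151/30) = sqrt(124530)/30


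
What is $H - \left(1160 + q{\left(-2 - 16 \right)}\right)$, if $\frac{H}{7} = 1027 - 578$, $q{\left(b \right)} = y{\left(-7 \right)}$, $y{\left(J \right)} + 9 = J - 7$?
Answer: $2006$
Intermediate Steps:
$y{\left(J \right)} = -16 + J$ ($y{\left(J \right)} = -9 + \left(J - 7\right) = -9 + \left(-7 + J\right) = -16 + J$)
$q{\left(b \right)} = -23$ ($q{\left(b \right)} = -16 - 7 = -23$)
$H = 3143$ ($H = 7 \left(1027 - 578\right) = 7 \cdot 449 = 3143$)
$H - \left(1160 + q{\left(-2 - 16 \right)}\right) = 3143 - 1137 = 2006$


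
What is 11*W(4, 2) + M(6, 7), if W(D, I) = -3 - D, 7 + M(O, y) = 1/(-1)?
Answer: -85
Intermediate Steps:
M(O, y) = -8 (M(O, y) = -7 + 1/(-1) = -7 - 1 = -8)
11*W(4, 2) + M(6, 7) = 11*(-3 - 1*4) - 8 = 11*(-3 - 4) - 8 = 11*(-7) - 8 = -77 - 8 = -85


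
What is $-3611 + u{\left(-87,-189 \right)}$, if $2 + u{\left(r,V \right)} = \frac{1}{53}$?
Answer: $- \frac{191488}{53} \approx -3613.0$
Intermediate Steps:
$u{\left(r,V \right)} = - \frac{105}{53}$ ($u{\left(r,V \right)} = -2 + \frac{1}{53} = - \frac{105}{53}$)
$-3611 + u{\left(-87,-189 \right)} = -3611 - \frac{105}{53} = - \frac{191488}{53}$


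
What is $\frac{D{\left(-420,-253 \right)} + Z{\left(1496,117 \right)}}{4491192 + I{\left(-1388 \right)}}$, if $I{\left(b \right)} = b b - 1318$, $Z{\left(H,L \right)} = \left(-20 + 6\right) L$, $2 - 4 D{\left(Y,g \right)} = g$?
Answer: $- \frac{2099}{8555224} \approx -0.00024535$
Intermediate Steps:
$D{\left(Y,g \right)} = \frac{1}{2} - \frac{g}{4}$
$Z{\left(H,L \right)} = - 14 L$
$I{\left(b \right)} = -1318 + b^{2}$ ($I{\left(b \right)} = b^{2} - 1318 = -1318 + b^{2}$)
$\frac{D{\left(-420,-253 \right)} + Z{\left(1496,117 \right)}}{4491192 + I{\left(-1388 \right)}} = \frac{\left(\frac{1}{2} - - \frac{253}{4}\right) - 1638}{4491192 - \left(1318 - \left(-1388\right)^{2}\right)} = \frac{\left(\frac{1}{2} + \frac{253}{4}\right) - 1638}{4491192 + \left(-1318 + 1926544\right)} = \frac{\frac{255}{4} - 1638}{4491192 + 1925226} = - \frac{6297}{4 \cdot 6416418} = \left(- \frac{6297}{4}\right) \frac{1}{6416418} = - \frac{2099}{8555224}$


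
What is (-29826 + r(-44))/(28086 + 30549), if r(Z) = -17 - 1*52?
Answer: -1993/3909 ≈ -0.50985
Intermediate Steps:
r(Z) = -69 (r(Z) = -17 - 52 = -69)
(-29826 + r(-44))/(28086 + 30549) = (-29826 - 69)/(28086 + 30549) = -29895/58635 = -29895*1/58635 = -1993/3909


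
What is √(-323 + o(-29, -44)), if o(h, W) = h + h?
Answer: I*√381 ≈ 19.519*I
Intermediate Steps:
o(h, W) = 2*h
√(-323 + o(-29, -44)) = √(-323 + 2*(-29)) = √(-323 - 58) = √(-381) = I*√381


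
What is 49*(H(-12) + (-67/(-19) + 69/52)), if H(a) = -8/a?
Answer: 801689/2964 ≈ 270.48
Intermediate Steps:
49*(H(-12) + (-67/(-19) + 69/52)) = 49*(-8/(-12) + (-67/(-19) + 69/52)) = 49*(-8*(-1/12) + (-67*(-1/19) + 69*(1/52))) = 49*(2/3 + (67/19 + 69/52)) = 49*(2/3 + 4795/988) = 49*(16361/2964) = 801689/2964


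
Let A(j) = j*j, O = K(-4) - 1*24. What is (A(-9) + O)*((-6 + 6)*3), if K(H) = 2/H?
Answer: 0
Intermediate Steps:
O = -49/2 (O = 2/(-4) - 1*24 = 2*(-¼) - 24 = -½ - 24 = -49/2 ≈ -24.500)
A(j) = j²
(A(-9) + O)*((-6 + 6)*3) = ((-9)² - 49/2)*((-6 + 6)*3) = (81 - 49/2)*(0*3) = (113/2)*0 = 0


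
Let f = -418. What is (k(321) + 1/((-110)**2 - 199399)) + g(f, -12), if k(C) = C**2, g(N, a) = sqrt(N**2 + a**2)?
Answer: 19299476258/187299 + 2*sqrt(43717) ≈ 1.0346e+5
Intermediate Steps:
(k(321) + 1/((-110)**2 - 199399)) + g(f, -12) = (321**2 + 1/((-110)**2 - 199399)) + sqrt((-418)**2 + (-12)**2) = (103041 + 1/(12100 - 199399)) + sqrt(174724 + 144) = (103041 + 1/(-187299)) + sqrt(174868) = (103041 - 1/187299) + 2*sqrt(43717) = 19299476258/187299 + 2*sqrt(43717)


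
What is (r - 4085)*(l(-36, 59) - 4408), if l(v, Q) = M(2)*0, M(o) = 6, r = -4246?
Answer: 36723048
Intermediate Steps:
l(v, Q) = 0 (l(v, Q) = 6*0 = 0)
(r - 4085)*(l(-36, 59) - 4408) = (-4246 - 4085)*(0 - 4408) = -8331*(-4408) = 36723048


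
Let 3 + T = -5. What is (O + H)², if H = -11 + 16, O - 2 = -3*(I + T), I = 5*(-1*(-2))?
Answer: 1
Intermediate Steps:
T = -8 (T = -3 - 5 = -8)
I = 10 (I = 5*2 = 10)
O = -4 (O = 2 - 3*(10 - 8) = 2 - 3*2 = 2 - 6 = -4)
H = 5
(O + H)² = (-4 + 5)² = 1² = 1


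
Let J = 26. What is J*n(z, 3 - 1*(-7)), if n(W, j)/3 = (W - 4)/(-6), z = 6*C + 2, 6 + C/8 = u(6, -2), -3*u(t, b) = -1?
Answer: 3562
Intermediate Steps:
u(t, b) = ⅓ (u(t, b) = -⅓*(-1) = ⅓)
C = -136/3 (C = -48 + 8*(⅓) = -48 + 8/3 = -136/3 ≈ -45.333)
z = -270 (z = 6*(-136/3) + 2 = -272 + 2 = -270)
n(W, j) = 2 - W/2 (n(W, j) = 3*((W - 4)/(-6)) = 3*((-4 + W)*(-⅙)) = 3*(⅔ - W/6) = 2 - W/2)
J*n(z, 3 - 1*(-7)) = 26*(2 - ½*(-270)) = 26*(2 + 135) = 26*137 = 3562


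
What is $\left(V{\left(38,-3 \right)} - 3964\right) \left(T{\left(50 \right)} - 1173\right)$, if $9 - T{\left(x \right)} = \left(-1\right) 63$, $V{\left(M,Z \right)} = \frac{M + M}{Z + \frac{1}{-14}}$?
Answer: $\frac{188839116}{43} \approx 4.3916 \cdot 10^{6}$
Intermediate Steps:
$V{\left(M,Z \right)} = \frac{2 M}{- \frac{1}{14} + Z}$ ($V{\left(M,Z \right)} = \frac{2 M}{Z - \frac{1}{14}} = \frac{2 M}{- \frac{1}{14} + Z}$)
$T{\left(x \right)} = 72$ ($T{\left(x \right)} = 9 - \left(-1\right) 63 = 9 - -63 = 9 + 63 = 72$)
$\left(V{\left(38,-3 \right)} - 3964\right) \left(T{\left(50 \right)} - 1173\right) = \left(28 \cdot 38 \frac{1}{-1 + 14 \left(-3\right)} - 3964\right) \left(72 - 1173\right) = \left(28 \cdot 38 \frac{1}{-1 - 42} - 3964\right) \left(-1101\right) = \left(28 \cdot 38 \frac{1}{-43} - 3964\right) \left(-1101\right) = \left(28 \cdot 38 \left(- \frac{1}{43}\right) - 3964\right) \left(-1101\right) = \left(- \frac{1064}{43} - 3964\right) \left(-1101\right) = \left(- \frac{171516}{43}\right) \left(-1101\right) = \frac{188839116}{43}$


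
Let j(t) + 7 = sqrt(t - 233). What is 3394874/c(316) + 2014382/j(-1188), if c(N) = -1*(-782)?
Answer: (-775741303*I + 11882059*sqrt(29))/(2737*(I + sqrt(29))) ≈ -5251.0 - 51656.0*I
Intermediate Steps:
c(N) = 782
j(t) = -7 + sqrt(-233 + t) (j(t) = -7 + sqrt(t - 233) = -7 + sqrt(-233 + t))
3394874/c(316) + 2014382/j(-1188) = 3394874/782 + 2014382/(-7 + sqrt(-233 - 1188)) = 3394874*(1/782) + 2014382/(-7 + sqrt(-1421)) = 1697437/391 + 2014382/(-7 + 7*I*sqrt(29))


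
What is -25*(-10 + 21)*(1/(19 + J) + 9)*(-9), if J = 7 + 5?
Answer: 693000/31 ≈ 22355.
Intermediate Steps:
J = 12
-25*(-10 + 21)*(1/(19 + J) + 9)*(-9) = -25*(-10 + 21)*(1/(19 + 12) + 9)*(-9) = -275*(1/31 + 9)*(-9) = -275*280/31*(-9) = -25*3080/31*(-9) = -77000/31*(-9) = 693000/31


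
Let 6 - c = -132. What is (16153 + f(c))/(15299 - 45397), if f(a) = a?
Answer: -16291/30098 ≈ -0.54127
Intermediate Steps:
c = 138 (c = 6 - 1*(-132) = 6 + 132 = 138)
(16153 + f(c))/(15299 - 45397) = (16153 + 138)/(15299 - 45397) = 16291/(-30098) = 16291*(-1/30098) = -16291/30098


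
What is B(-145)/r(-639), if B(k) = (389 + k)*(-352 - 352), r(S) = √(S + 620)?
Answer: 171776*I*√19/19 ≈ 39408.0*I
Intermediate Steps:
r(S) = √(620 + S)
B(k) = -273856 - 704*k (B(k) = (389 + k)*(-704) = -273856 - 704*k)
B(-145)/r(-639) = (-273856 - 704*(-145))/(√(620 - 639)) = (-273856 + 102080)/(√(-19)) = -171776*(-I*√19/19) = -(-171776)*I*√19/19 = 171776*I*√19/19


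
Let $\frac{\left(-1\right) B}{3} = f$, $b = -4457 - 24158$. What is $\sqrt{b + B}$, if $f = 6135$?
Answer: $2 i \sqrt{11755} \approx 216.84 i$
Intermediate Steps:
$b = -28615$ ($b = -4457 - 24158 = -28615$)
$B = -18405$ ($B = \left(-3\right) 6135 = -18405$)
$\sqrt{b + B} = \sqrt{-28615 - 18405} = \sqrt{-47020} = 2 i \sqrt{11755}$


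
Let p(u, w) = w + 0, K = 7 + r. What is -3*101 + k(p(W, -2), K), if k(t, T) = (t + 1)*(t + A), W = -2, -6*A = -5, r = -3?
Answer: -1811/6 ≈ -301.83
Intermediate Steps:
A = ⅚ (A = -⅙*(-5) = ⅚ ≈ 0.83333)
K = 4 (K = 7 - 3 = 4)
p(u, w) = w
k(t, T) = (1 + t)*(⅚ + t) (k(t, T) = (t + 1)*(t + ⅚) = (1 + t)*(⅚ + t))
-3*101 + k(p(W, -2), K) = -3*101 + (⅚ + (-2)² + (11/6)*(-2)) = -303 + (⅚ + 4 - 11/3) = -303 + 7/6 = -1811/6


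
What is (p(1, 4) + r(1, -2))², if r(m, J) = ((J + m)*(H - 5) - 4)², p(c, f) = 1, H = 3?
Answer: 25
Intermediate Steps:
r(m, J) = (-4 - 2*J - 2*m)² (r(m, J) = ((J + m)*(3 - 5) - 4)² = ((J + m)*(-2) - 4)² = ((-2*J - 2*m) - 4)² = (-4 - 2*J - 2*m)²)
(p(1, 4) + r(1, -2))² = (1 + 4*(2 - 2 + 1)²)² = (1 + 4*1²)² = (1 + 4*1)² = (1 + 4)² = 5² = 25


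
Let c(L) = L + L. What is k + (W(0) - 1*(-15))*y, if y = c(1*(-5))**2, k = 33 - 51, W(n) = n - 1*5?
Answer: 982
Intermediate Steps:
W(n) = -5 + n (W(n) = n - 5 = -5 + n)
k = -18
c(L) = 2*L
y = 100 (y = (2*(1*(-5)))**2 = (2*(-5))**2 = (-10)**2 = 100)
k + (W(0) - 1*(-15))*y = -18 + ((-5 + 0) - 1*(-15))*100 = -18 + (-5 + 15)*100 = -18 + 10*100 = -18 + 1000 = 982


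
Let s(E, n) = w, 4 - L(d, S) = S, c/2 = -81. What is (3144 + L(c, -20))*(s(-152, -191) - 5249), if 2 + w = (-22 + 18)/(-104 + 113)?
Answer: -16636576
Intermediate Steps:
c = -162 (c = 2*(-81) = -162)
L(d, S) = 4 - S
w = -22/9 (w = -2 + (-22 + 18)/(-104 + 113) = -2 - 4/9 = -22/9 ≈ -2.4444)
s(E, n) = -22/9
(3144 + L(c, -20))*(s(-152, -191) - 5249) = (3144 + (4 - 1*(-20)))*(-22/9 - 5249) = (3144 + (4 + 20))*(-47263/9) = (3144 + 24)*(-47263/9) = 3168*(-47263/9) = -16636576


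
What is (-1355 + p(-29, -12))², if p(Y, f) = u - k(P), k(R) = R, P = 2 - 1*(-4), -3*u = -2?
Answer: 16654561/9 ≈ 1.8505e+6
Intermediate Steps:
u = ⅔ (u = -⅓*(-2) = ⅔ ≈ 0.66667)
P = 6 (P = 2 + 4 = 6)
p(Y, f) = -16/3 (p(Y, f) = ⅔ - 1*6 = ⅔ - 6 = -16/3)
(-1355 + p(-29, -12))² = (-1355 - 16/3)² = (-4081/3)² = 16654561/9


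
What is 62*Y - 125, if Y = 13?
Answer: 681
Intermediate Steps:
62*Y - 125 = 62*13 - 125 = 806 - 125 = 681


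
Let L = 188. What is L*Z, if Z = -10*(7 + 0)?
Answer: -13160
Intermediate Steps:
Z = -70 (Z = -10*7 = -70)
L*Z = 188*(-70) = -13160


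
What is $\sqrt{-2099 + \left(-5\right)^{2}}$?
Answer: $i \sqrt{2074} \approx 45.541 i$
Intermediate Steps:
$\sqrt{-2099 + \left(-5\right)^{2}} = \sqrt{-2099 + 25} = \sqrt{-2074} = i \sqrt{2074}$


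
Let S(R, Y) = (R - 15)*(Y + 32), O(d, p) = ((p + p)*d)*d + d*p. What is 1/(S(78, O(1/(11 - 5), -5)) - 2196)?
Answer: -1/250 ≈ -0.0040000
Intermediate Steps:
O(d, p) = d*p + 2*p*d² (O(d, p) = ((2*p)*d)*d + d*p = (2*d*p)*d + d*p = 2*p*d² + d*p = d*p + 2*p*d²)
S(R, Y) = (-15 + R)*(32 + Y)
1/(S(78, O(1/(11 - 5), -5)) - 2196) = 1/((-480 - 15*(-5)*(1 + 2/(11 - 5))/(11 - 5) + 32*78 + 78*(-5*(1 + 2/(11 - 5))/(11 - 5))) - 2196) = 1/((-480 - 15*(-5)*(1 + 2/6)/6 + 2496 + 78*(-5*(1 + 2/6)/6)) - 2196) = 1/((-480 - 5*(-5)*(1 + 2*(⅙))/2 + 2496 + 78*((⅙)*(-5)*(1 + 2*(⅙)))) - 2196) = 1/((-480 - 5*(-5)*(1 + ⅓)/2 + 2496 + 78*((⅙)*(-5)*(1 + ⅓))) - 2196) = 1/((-480 - 5*(-5)*4/(2*3) + 2496 + 78*((⅙)*(-5)*(4/3))) - 2196) = 1/((-480 - 15*(-10/9) + 2496 + 78*(-10/9)) - 2196) = 1/((-480 + 50/3 + 2496 - 260/3) - 2196) = 1/(1946 - 2196) = 1/(-250) = -1/250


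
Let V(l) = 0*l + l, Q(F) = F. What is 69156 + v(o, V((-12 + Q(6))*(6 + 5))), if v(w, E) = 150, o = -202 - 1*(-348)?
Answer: 69306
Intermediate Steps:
o = 146 (o = -202 + 348 = 146)
V(l) = l (V(l) = 0 + l = l)
69156 + v(o, V((-12 + Q(6))*(6 + 5))) = 69156 + 150 = 69306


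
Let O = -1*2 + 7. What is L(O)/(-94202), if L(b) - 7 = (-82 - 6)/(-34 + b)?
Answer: -291/2731858 ≈ -0.00010652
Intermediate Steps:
O = 5 (O = -2 + 7 = 5)
L(b) = 7 - 88/(-34 + b) (L(b) = 7 + (-82 - 6)/(-34 + b) = 7 - 88/(-34 + b))
L(O)/(-94202) = ((-326 + 7*5)/(-34 + 5))/(-94202) = ((-326 + 35)/(-29))*(-1/94202) = -1/29*(-291)*(-1/94202) = (291/29)*(-1/94202) = -291/2731858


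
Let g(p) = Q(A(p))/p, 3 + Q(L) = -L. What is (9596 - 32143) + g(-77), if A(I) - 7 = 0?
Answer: -1736109/77 ≈ -22547.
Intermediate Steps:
A(I) = 7 (A(I) = 7 + 0 = 7)
Q(L) = -3 - L
g(p) = -10/p (g(p) = (-3 - 1*7)/p = (-3 - 7)/p = -10/p)
(9596 - 32143) + g(-77) = (9596 - 32143) - 10/(-77) = -22547 - 10*(-1/77) = -22547 + 10/77 = -1736109/77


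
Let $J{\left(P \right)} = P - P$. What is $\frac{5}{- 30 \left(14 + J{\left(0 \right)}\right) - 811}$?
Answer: $- \frac{5}{1231} \approx -0.0040617$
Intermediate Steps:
$J{\left(P \right)} = 0$
$\frac{5}{- 30 \left(14 + J{\left(0 \right)}\right) - 811} = \frac{5}{- 30 \left(14 + 0\right) - 811} = \frac{5}{\left(-30\right) 14 - 811} = \frac{5}{-420 - 811} = \frac{5}{-1231} = 5 \left(- \frac{1}{1231}\right) = - \frac{5}{1231}$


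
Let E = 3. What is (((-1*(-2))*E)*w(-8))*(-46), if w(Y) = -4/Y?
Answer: -138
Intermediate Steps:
(((-1*(-2))*E)*w(-8))*(-46) = ((-1*(-2)*3)*(-4/(-8)))*(-46) = ((2*3)*(-4*(-⅛)))*(-46) = (6*(½))*(-46) = 3*(-46) = -138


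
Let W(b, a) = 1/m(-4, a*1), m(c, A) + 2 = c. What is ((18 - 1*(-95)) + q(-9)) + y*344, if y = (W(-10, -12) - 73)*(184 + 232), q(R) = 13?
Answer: -31410950/3 ≈ -1.0470e+7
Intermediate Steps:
m(c, A) = -2 + c
W(b, a) = -⅙ (W(b, a) = 1/(-2 - 4) = 1/(-6) = -⅙)
y = -91312/3 (y = (-⅙ - 73)*(184 + 232) = -439/6*416 = -91312/3 ≈ -30437.)
((18 - 1*(-95)) + q(-9)) + y*344 = ((18 - 1*(-95)) + 13) - 91312/3*344 = ((18 + 95) + 13) - 31411328/3 = (113 + 13) - 31411328/3 = 126 - 31411328/3 = -31410950/3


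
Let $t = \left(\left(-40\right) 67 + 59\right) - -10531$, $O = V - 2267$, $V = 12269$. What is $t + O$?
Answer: $17912$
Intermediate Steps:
$O = 10002$ ($O = 12269 - 2267 = 10002$)
$t = 7910$ ($t = \left(-2680 + 59\right) + 10531 = -2621 + 10531 = 7910$)
$t + O = 7910 + 10002 = 17912$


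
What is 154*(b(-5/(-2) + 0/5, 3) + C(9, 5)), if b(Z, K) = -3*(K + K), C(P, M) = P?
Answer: -1386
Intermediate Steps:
b(Z, K) = -6*K
154*(b(-5/(-2) + 0/5, 3) + C(9, 5)) = 154*(-6*3 + 9) = 154*(-18 + 9) = 154*(-9) = -1386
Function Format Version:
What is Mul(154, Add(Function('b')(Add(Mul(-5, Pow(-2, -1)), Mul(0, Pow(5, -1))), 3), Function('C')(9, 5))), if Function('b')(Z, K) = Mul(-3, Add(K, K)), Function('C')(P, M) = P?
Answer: -1386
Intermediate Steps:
Function('b')(Z, K) = Mul(-6, K) (Function('b')(Z, K) = Mul(-3, Mul(2, K)) = Mul(-6, K))
Mul(154, Add(Function('b')(Add(Mul(-5, Pow(-2, -1)), Mul(0, Pow(5, -1))), 3), Function('C')(9, 5))) = Mul(154, Add(Mul(-6, 3), 9)) = Mul(154, Add(-18, 9)) = Mul(154, -9) = -1386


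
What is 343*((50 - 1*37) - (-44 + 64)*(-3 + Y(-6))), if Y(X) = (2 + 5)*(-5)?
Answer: 265139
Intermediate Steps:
Y(X) = -35 (Y(X) = 7*(-5) = -35)
343*((50 - 1*37) - (-44 + 64)*(-3 + Y(-6))) = 343*((50 - 1*37) - (-44 + 64)*(-3 - 35)) = 343*((50 - 37) - 20*(-38)) = 343*(13 - 1*(-760)) = 343*(13 + 760) = 343*773 = 265139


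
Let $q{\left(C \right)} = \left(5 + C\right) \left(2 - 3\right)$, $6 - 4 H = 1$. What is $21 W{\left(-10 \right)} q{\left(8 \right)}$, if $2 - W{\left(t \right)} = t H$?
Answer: $- \frac{7917}{2} \approx -3958.5$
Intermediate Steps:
$H = \frac{5}{4}$ ($H = \frac{3}{2} - \frac{1}{4} = \frac{5}{4} \approx 1.25$)
$q{\left(C \right)} = -5 - C$ ($q{\left(C \right)} = \left(5 + C\right) \left(-1\right) = -5 - C$)
$W{\left(t \right)} = 2 - \frac{5 t}{4}$ ($W{\left(t \right)} = 2 - t \frac{5}{4} = 2 - \frac{5 t}{4}$)
$21 W{\left(-10 \right)} q{\left(8 \right)} = 21 \left(2 - - \frac{25}{2}\right) \left(-5 - 8\right) = 21 \left(2 + \frac{25}{2}\right) \left(-5 - 8\right) = 21 \cdot \frac{29}{2} \left(-13\right) = \frac{609}{2} \left(-13\right) = - \frac{7917}{2}$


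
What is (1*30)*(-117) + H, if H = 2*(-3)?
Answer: -3516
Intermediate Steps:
H = -6
(1*30)*(-117) + H = (1*30)*(-117) - 6 = 30*(-117) - 6 = -3510 - 6 = -3516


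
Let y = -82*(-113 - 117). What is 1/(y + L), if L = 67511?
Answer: 1/86371 ≈ 1.1578e-5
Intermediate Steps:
y = 18860 (y = -82*(-230) = 18860)
1/(y + L) = 1/(18860 + 67511) = 1/86371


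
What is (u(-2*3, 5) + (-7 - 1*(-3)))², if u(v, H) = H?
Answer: 1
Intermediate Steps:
(u(-2*3, 5) + (-7 - 1*(-3)))² = (5 + (-7 - 1*(-3)))² = (5 + (-7 + 3))² = (5 - 4)² = 1² = 1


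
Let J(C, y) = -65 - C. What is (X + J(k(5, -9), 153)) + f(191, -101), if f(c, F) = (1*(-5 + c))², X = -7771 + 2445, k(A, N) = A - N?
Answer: 29191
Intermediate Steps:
X = -5326
f(c, F) = (-5 + c)²
(X + J(k(5, -9), 153)) + f(191, -101) = (-5326 + (-65 - (5 - 1*(-9)))) + (-5 + 191)² = (-5326 + (-65 - (5 + 9))) + 186² = (-5326 + (-65 - 1*14)) + 34596 = (-5326 + (-65 - 14)) + 34596 = (-5326 - 79) + 34596 = -5405 + 34596 = 29191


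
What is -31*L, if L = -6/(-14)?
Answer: -93/7 ≈ -13.286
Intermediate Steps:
L = 3/7 (L = -6*(-1/14) = 3/7 ≈ 0.42857)
-31*L = -31*3/7 = -93/7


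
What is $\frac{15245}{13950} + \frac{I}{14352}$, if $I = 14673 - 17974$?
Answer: $\frac{5758243}{6673680} \approx 0.86283$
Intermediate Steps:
$I = -3301$ ($I = 14673 - 17974 = -3301$)
$\frac{15245}{13950} + \frac{I}{14352} = \frac{15245}{13950} - \frac{3301}{14352} = 15245 \cdot \frac{1}{13950} - \frac{3301}{14352} = \frac{3049}{2790} - \frac{3301}{14352} = \frac{5758243}{6673680}$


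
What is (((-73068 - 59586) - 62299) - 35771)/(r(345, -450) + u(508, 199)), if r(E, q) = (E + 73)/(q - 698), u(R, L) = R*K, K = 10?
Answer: -132435576/2915711 ≈ -45.421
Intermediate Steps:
u(R, L) = 10*R (u(R, L) = R*10 = 10*R)
r(E, q) = (73 + E)/(-698 + q)
(((-73068 - 59586) - 62299) - 35771)/(r(345, -450) + u(508, 199)) = (((-73068 - 59586) - 62299) - 35771)/((73 + 345)/(-698 - 450) + 10*508) = ((-132654 - 62299) - 35771)/(418/(-1148) + 5080) = (-194953 - 35771)/(-1/1148*418 + 5080) = -230724/(-209/574 + 5080) = -230724/2915711/574 = -230724*574/2915711 = -132435576/2915711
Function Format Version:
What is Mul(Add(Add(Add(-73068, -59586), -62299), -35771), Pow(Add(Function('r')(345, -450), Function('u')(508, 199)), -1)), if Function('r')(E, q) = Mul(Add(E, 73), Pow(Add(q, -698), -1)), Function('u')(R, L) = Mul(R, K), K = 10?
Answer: Rational(-132435576, 2915711) ≈ -45.421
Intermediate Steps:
Function('u')(R, L) = Mul(10, R) (Function('u')(R, L) = Mul(R, 10) = Mul(10, R))
Function('r')(E, q) = Mul(Pow(Add(-698, q), -1), Add(73, E)) (Function('r')(E, q) = Mul(Add(73, E), Pow(Add(-698, q), -1)) = Mul(Pow(Add(-698, q), -1), Add(73, E)))
Mul(Add(Add(Add(-73068, -59586), -62299), -35771), Pow(Add(Function('r')(345, -450), Function('u')(508, 199)), -1)) = Mul(Add(Add(Add(-73068, -59586), -62299), -35771), Pow(Add(Mul(Pow(Add(-698, -450), -1), Add(73, 345)), Mul(10, 508)), -1)) = Mul(Add(Add(-132654, -62299), -35771), Pow(Add(Mul(Pow(-1148, -1), 418), 5080), -1)) = Mul(Add(-194953, -35771), Pow(Add(Mul(Rational(-1, 1148), 418), 5080), -1)) = Mul(-230724, Pow(Add(Rational(-209, 574), 5080), -1)) = Mul(-230724, Pow(Rational(2915711, 574), -1)) = Mul(-230724, Rational(574, 2915711)) = Rational(-132435576, 2915711)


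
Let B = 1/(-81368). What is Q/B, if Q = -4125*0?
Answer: 0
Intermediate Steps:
B = -1/81368 ≈ -1.2290e-5
Q = 0 (Q = -4125*0 = 0)
Q/B = 0/(-1/81368) = 0*(-81368) = 0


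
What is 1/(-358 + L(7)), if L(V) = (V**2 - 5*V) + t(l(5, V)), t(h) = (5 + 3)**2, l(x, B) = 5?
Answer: -1/280 ≈ -0.0035714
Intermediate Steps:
t(h) = 64 (t(h) = 8**2 = 64)
L(V) = 64 + V**2 - 5*V (L(V) = (V**2 - 5*V) + 64 = 64 + V**2 - 5*V)
1/(-358 + L(7)) = 1/(-358 + (64 + 7**2 - 5*7)) = 1/(-358 + (64 + 49 - 35)) = 1/(-358 + 78) = 1/(-280) = -1/280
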